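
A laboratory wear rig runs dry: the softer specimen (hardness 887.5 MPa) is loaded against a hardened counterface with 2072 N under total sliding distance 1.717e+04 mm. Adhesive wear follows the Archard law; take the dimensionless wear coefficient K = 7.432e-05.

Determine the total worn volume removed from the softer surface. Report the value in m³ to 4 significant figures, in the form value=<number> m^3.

The intermediates are shown rounded, and the computation keeps full float precision, and a lone final rounding, at 4 significant digits.
Distance covered L = 1.717e+04 mm = 17.17 m.
Hardness H = 887.5 MPa = 8.875e+08 Pa.
As SI base values: W = 2072 N, H = 8.875e+08 Pa, K = 7.432e-05.
By Archard's law, V = K·W·L/H = 7.432e-05 · 2072 · 17.17 / 8.875e+08 = 2.979e-09 m³.

value=2.979e-09 m^3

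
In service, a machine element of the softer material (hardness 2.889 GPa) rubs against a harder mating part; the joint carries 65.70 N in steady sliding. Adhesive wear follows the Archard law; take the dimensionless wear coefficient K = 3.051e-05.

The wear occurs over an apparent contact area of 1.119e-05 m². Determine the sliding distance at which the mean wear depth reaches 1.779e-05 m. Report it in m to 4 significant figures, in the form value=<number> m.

value=286.9 m

The intermediates are displayed rounded. All arithmetic runs at exact precision; a lone final rounding to 4 significant figures.
Convert: Hardness H = 2.889 GPa = 2.889e+09 Pa.
Restated in SI base units: W = 65.70 N, H = 2.889e+09 Pa, K = 3.051e-05.
Wearable volume V_lim = h_lim·A = 1.779e-05 · 1.119e-05 = 1.991e-10 m³.
So the life L = V_lim·H/(K·W) = 1.991e-10 · 2.889e+09 / (3.051e-05 · 65.70) = 286.9 m.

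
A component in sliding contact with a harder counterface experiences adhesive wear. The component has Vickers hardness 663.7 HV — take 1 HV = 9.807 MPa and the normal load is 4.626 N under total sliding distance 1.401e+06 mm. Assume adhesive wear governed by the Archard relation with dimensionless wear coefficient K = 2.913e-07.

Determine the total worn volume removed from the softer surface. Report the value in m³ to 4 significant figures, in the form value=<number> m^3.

Shown intermediates are rounded; all arithmetic holds exact precision; one last rounding: four significant figures.
Path length L = 1.401e+06 mm = 1401 m.
Hardness H = 663.7 HV × 9.807 MPa/HV = 6509 MPa = 6.509e+09 Pa.
Collected in SI base units: W = 4.626 N, H = 6.509e+09 Pa, K = 2.913e-07.
Archard relation: V = K·W·L/H = 2.913e-07 · 4.626 · 1401 / 6.509e+09 = 2.901e-13 m³.

value=2.901e-13 m^3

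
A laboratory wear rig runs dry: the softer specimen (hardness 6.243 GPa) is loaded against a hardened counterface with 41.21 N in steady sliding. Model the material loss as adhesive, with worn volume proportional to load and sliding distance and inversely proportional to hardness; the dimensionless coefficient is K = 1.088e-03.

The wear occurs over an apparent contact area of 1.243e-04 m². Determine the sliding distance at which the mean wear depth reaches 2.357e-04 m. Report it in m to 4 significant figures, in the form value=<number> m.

Intermediate values are printed rounded, and each operation carries exact precision — a lone final rounding to 4 significant digits.
Convert: Hardness H = 6.243 GPa = 6.243e+09 Pa.
Working in SI base units: W = 41.21 N, H = 6.243e+09 Pa, K = 1.088e-03.
Limit volume V_lim = h_lim·A = 2.357e-04 · 1.243e-04 = 2.930e-08 m³.
Inverting, life L = V_lim·H/(K·W) = 2.930e-08 · 6.243e+09 / (1.088e-03 · 41.21) = 4079 m.

value=4079 m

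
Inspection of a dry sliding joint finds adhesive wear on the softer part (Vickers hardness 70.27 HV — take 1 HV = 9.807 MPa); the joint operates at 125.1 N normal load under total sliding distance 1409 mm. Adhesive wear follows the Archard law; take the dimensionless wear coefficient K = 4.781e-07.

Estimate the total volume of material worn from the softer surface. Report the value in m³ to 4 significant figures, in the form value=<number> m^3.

Intermediates are printed rounded, and all working math maintains exact precision — a single final rounding to four significant figures.
Distance L = 1409 mm = 1.409 m.
Hardness H = 70.27 HV × 9.807 MPa/HV = 689.1 MPa = 6.891e+08 Pa.
In SI base units: W = 125.1 N, H = 6.891e+08 Pa, K = 4.781e-07.
Volume removed: V = K·W·L/H = 4.781e-07 · 125.1 · 1.409 / 6.891e+08 = 1.223e-13 m³.

value=1.223e-13 m^3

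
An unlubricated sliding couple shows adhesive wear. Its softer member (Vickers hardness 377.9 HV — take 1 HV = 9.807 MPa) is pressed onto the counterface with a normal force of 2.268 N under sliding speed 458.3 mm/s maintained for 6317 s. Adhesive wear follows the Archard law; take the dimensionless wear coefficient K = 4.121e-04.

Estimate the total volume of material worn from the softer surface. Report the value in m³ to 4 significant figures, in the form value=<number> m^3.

value=7.301e-10 m^3

Printed values are rounded, and each operation carries full precision; a single final rounding to four significant digits.
Convert: Sliding speed v = 458.3 mm/s = 0.4583 m/s. Path length L = v·t = 0.4583 m/s × 6317 s = 2895 m.
Convert: Hardness H = 377.9 HV × 9.807 MPa/HV = 3706 MPa = 3.706e+09 Pa.
Restated in SI base units: W = 2.268 N, H = 3.706e+09 Pa, K = 4.121e-04.
Apply Archard: V = K·W·L/H = 4.121e-04 · 2.268 · 2895 / 3.706e+09 = 7.301e-10 m³.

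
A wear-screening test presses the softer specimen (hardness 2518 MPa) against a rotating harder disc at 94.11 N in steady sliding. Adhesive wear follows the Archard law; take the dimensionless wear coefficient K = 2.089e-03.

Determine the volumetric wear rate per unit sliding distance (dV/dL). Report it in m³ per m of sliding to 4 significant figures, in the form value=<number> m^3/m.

value=7.808e-11 m^3/m

All arithmetic holds exact precision — shown intermediates are rounded — a single final rounding to four significant figures.
Hardness H = 2518 MPa = 2.518e+09 Pa.
Expressed in SI base units: W = 94.11 N, H = 2.518e+09 Pa, K = 2.089e-03.
Rate of wear dV/dL = K·W/H — distance-free: 2.089e-03 · 94.11 / 2.518e+09 = 7.808e-11 m³/m.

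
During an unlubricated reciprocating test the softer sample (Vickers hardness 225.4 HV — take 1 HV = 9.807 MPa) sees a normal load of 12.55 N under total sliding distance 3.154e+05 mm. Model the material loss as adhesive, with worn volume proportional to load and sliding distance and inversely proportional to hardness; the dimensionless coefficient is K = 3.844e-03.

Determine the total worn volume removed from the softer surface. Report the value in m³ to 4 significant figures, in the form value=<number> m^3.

value=6.883e-09 m^3

Every step maintains exact precision. Intermediate values are printed rounded; one last rounding to 4 significant figures.
Convert: Sliding distance L = 3.154e+05 mm = 315.4 m.
Convert: Hardness H = 225.4 HV × 9.807 MPa/HV = 2210 MPa = 2.210e+09 Pa.
Working in SI base units: W = 12.55 N, H = 2.210e+09 Pa, K = 3.844e-03.
Wear volume V = K·W·L/H = 3.844e-03 · 12.55 · 315.4 / 2.210e+09 = 6.883e-09 m³.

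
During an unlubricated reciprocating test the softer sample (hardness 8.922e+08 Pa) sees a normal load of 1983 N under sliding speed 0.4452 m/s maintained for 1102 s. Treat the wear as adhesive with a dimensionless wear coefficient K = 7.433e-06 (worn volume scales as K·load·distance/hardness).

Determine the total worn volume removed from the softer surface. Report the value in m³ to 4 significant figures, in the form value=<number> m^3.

value=8.105e-09 m^3

Intermediates appear rounded; all working math runs at full precision. Rounded once at the end to 4 significant figures.
The distance L = v·t = 0.4452 m/s × 1102 s = 490.6 m.
Restated in SI base units: W = 1983 N, H = 8.922e+08 Pa, K = 7.433e-06.
Volume removed: V = K·W·L/H = 7.433e-06 · 1983 · 490.6 / 8.922e+08 = 8.105e-09 m³.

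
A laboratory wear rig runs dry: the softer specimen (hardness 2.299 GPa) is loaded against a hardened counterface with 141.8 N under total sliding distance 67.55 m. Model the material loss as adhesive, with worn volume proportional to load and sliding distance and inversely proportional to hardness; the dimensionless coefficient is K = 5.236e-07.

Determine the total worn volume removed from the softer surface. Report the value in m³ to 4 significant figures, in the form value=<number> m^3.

The algebra holds full precision — quoted intermediates are rounded — rounded just once, at 4 significant figures.
Hardness H = 2.299 GPa = 2.299e+09 Pa.
In SI base units: W = 141.8 N, H = 2.299e+09 Pa, K = 5.236e-07.
By Archard's law, V = K·W·L/H = 5.236e-07 · 141.8 · 67.55 / 2.299e+09 = 2.182e-12 m³.

value=2.182e-12 m^3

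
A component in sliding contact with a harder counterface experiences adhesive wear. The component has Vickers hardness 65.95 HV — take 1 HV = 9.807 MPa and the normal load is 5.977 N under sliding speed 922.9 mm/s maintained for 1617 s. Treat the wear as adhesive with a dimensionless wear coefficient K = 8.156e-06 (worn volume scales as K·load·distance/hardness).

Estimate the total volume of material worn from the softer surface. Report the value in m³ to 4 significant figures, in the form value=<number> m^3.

value=1.125e-10 m^3

All working math maintains full precision; the intermediates are printed rounded — a lone final rounding, at 4 significant figures.
Sliding speed v = 922.9 mm/s = 0.9229 m/s. Distance L = v·t = 0.9229 m/s × 1617 s = 1492 m.
Hardness H = 65.95 HV × 9.807 MPa/HV = 646.8 MPa = 6.468e+08 Pa.
As SI base values: W = 5.977 N, H = 6.468e+08 Pa, K = 8.156e-06.
Archard relation: V = K·W·L/H = 8.156e-06 · 5.977 · 1492 / 6.468e+08 = 1.125e-10 m³.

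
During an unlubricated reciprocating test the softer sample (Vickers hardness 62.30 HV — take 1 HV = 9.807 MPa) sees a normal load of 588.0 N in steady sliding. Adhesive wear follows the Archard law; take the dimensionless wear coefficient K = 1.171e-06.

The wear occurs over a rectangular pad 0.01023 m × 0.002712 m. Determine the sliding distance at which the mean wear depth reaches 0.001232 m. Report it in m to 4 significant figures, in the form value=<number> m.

value=3.033e+04 m

Each operation holds full float precision, and intermediate values appear rounded — rounded just once: four significant figures.
Hardness H = 62.30 HV × 9.807 MPa/HV = 611.0 MPa = 6.110e+08 Pa.
Contact area A = 0.01023 m × 0.002712 m = 2.774e-05 m².
SI base units throughout: W = 588.0 N, H = 6.110e+08 Pa, K = 1.171e-06.
At the depth limit, V_lim = h_lim·A = 0.001232 · 2.774e-05 = 3.418e-08 m³.
Inverting, life L = V_lim·H/(K·W) = 3.418e-08 · 6.110e+08 / (1.171e-06 · 588.0) = 3.033e+04 m.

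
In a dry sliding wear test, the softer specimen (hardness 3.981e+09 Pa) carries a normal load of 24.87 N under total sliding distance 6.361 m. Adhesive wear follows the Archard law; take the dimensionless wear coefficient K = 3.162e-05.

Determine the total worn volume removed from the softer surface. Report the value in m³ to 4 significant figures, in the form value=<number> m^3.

Each operation maintains exact precision — intermediates are displayed rounded. Rounded just once: 4 significant figures.
Restated in SI base units: W = 24.87 N, H = 3.981e+09 Pa, K = 3.162e-05.
By Archard's law, V = K·W·L/H = 3.162e-05 · 24.87 · 6.361 / 3.981e+09 = 1.257e-12 m³.

value=1.257e-12 m^3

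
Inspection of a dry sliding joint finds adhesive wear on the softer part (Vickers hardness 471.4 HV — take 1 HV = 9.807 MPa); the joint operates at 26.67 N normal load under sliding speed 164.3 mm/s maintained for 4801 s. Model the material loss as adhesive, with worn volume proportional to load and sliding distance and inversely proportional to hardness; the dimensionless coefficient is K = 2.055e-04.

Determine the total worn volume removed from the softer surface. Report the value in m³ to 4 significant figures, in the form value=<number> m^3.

Each operation holds full precision — intermediate values are displayed rounded; rounded once at the end, at four significant digits.
Sliding speed v = 164.3 mm/s = 0.1643 m/s. Sliding distance L = v·t = 0.1643 m/s × 4801 s = 788.8 m.
Hardness H = 471.4 HV × 9.807 MPa/HV = 4623 MPa = 4.623e+09 Pa.
As SI base values: W = 26.67 N, H = 4.623e+09 Pa, K = 2.055e-04.
Archard volume V = K·W·L/H = 2.055e-04 · 26.67 · 788.8 / 4.623e+09 = 9.351e-10 m³.

value=9.351e-10 m^3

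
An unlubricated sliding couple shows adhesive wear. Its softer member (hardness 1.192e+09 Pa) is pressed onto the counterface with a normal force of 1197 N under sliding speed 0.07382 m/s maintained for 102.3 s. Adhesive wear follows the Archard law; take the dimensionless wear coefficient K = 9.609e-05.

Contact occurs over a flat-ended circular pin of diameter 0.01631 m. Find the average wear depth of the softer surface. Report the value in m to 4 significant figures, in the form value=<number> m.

value=3.488e-06 m

All working math runs at full precision. The intermediates are shown rounded; one final rounding, at 4 significant figures.
Convert: Total distance L = v·t = 0.07382 m/s × 102.3 s = 7.552 m.
Convert: Contact area A = π·d²/4 = π·(0.01631 m)²/4 = 2.089e-04 m².
In SI base units, W = 1197 N, H = 1.192e+09 Pa, K = 9.609e-05.
Archard volume V = K·W·L/H = 9.609e-05 · 1197 · 7.552 / 1.192e+09 = 7.287e-10 m³.
Depth of wear h = V/A = 7.287e-10 / 2.089e-04 = 3.488e-06 m.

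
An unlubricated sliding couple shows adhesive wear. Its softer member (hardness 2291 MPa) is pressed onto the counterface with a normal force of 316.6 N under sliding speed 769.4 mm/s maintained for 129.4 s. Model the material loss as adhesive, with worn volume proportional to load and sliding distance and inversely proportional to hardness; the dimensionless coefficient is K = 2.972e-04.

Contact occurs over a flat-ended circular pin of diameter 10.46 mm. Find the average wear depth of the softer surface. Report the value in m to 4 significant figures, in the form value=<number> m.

value=4.758e-05 m

The computation keeps full float precision, and displayed values are rounded; one last rounding, at four significant digits.
Convert: Sliding speed v = 769.4 mm/s = 0.7694 m/s. Total distance L = v·t = 0.7694 m/s × 129.4 s = 99.56 m.
Convert: Hardness H = 2291 MPa = 2.291e+09 Pa.
Convert: Pin diameter d = 10.46 mm = 0.01046 m. Contact area A = π·d²/4 = π·(0.01046 m)²/4 = 8.593e-05 m².
Restated in SI base units: W = 316.6 N, H = 2.291e+09 Pa, K = 2.972e-04.
By Archard's law, V = K·W·L/H = 2.972e-04 · 316.6 · 99.56 / 2.291e+09 = 4.089e-09 m³.
Mean depth h = V/A = 4.089e-09 / 8.593e-05 = 4.758e-05 m.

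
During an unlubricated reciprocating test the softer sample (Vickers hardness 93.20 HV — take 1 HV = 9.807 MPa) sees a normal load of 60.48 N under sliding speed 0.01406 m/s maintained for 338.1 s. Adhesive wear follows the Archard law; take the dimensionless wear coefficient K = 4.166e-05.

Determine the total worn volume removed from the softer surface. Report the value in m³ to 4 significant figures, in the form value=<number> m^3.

The algebra holds full float precision — quoted intermediates are rounded; a lone final rounding: four significant digits.
Distance L = v·t = 0.01406 m/s × 338.1 s = 4.754 m.
Hardness H = 93.20 HV × 9.807 MPa/HV = 914.0 MPa = 9.140e+08 Pa.
As SI base values: W = 60.48 N, H = 9.140e+08 Pa, K = 4.166e-05.
The Archard volume V = K·W·L/H = 4.166e-05 · 60.48 · 4.754 / 9.140e+08 = 1.310e-11 m³.

value=1.310e-11 m^3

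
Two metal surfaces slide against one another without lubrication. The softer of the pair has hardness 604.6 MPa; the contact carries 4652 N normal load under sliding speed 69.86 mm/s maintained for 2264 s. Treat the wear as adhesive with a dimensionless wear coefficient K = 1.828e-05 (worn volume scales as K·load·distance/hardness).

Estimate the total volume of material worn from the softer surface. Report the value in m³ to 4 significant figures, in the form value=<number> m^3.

All arithmetic maintains full float precision; intermediate values are shown rounded, and a lone final rounding to four significant digits.
Convert: Sliding speed v = 69.86 mm/s = 0.06986 m/s. Distance covered L = v·t = 0.06986 m/s × 2264 s = 158.2 m.
Convert: Hardness H = 604.6 MPa = 6.046e+08 Pa.
As SI base values: W = 4652 N, H = 6.046e+08 Pa, K = 1.828e-05.
Archard relation: V = K·W·L/H = 1.828e-05 · 4652 · 158.2 / 6.046e+08 = 2.225e-08 m³.

value=2.225e-08 m^3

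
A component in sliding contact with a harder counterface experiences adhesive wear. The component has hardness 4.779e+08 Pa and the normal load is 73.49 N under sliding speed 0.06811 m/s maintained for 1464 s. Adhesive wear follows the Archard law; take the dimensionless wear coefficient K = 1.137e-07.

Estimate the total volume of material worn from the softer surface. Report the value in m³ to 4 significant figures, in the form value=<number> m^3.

Shown intermediates are rounded, and all working math keeps full float precision; a single final rounding, at 4 significant figures.
Sliding distance L = v·t = 0.06811 m/s × 1464 s = 99.71 m.
Restated in SI base units: W = 73.49 N, H = 4.779e+08 Pa, K = 1.137e-07.
The Archard volume V = K·W·L/H = 1.137e-07 · 73.49 · 99.71 / 4.779e+08 = 1.743e-12 m³.

value=1.743e-12 m^3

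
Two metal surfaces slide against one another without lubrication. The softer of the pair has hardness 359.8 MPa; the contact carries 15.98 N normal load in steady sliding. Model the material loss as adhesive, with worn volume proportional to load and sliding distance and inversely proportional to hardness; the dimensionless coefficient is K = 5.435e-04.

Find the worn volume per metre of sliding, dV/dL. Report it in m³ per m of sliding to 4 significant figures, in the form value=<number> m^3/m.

The algebra carries exact precision. Intermediates are shown rounded; a single final rounding: four significant figures.
Convert: Hardness H = 359.8 MPa = 3.598e+08 Pa.
SI base units throughout: W = 15.98 N, H = 3.598e+08 Pa, K = 5.435e-04.
Volumetric rate dV/dL = K·W/H, per unit distance: 5.435e-04 · 15.98 / 3.598e+08 = 2.414e-11 m³/m.

value=2.414e-11 m^3/m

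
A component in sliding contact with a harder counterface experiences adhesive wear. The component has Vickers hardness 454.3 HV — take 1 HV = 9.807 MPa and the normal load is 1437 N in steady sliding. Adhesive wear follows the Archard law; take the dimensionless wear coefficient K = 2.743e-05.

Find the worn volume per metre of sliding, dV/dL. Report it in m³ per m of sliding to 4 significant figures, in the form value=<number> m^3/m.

value=8.847e-12 m^3/m

The algebra keeps full precision; printed values are rounded. Rounded once at the end, at four significant figures.
Convert: Hardness H = 454.3 HV × 9.807 MPa/HV = 4455 MPa = 4.455e+09 Pa.
Restated in SI base units: W = 1437 N, H = 4.455e+09 Pa, K = 2.743e-05.
Volumetric rate dV/dL = K·W/H, so: 2.743e-05 · 1437 / 4.455e+09 = 8.847e-12 m³/m.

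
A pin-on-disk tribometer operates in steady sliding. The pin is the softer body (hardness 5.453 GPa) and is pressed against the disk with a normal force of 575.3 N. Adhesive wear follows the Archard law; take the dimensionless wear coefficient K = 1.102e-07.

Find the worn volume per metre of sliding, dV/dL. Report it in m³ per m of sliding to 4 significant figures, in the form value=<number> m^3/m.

Intermediate values appear rounded — all arithmetic carries exact precision; one last rounding, at four significant figures.
Convert: Hardness H = 5.453 GPa = 5.453e+09 Pa.
As SI base values: W = 575.3 N, H = 5.453e+09 Pa, K = 1.102e-07.
Wear rate dV/dL = K·W/H — distance-free: 1.102e-07 · 575.3 / 5.453e+09 = 1.163e-14 m³/m.

value=1.163e-14 m^3/m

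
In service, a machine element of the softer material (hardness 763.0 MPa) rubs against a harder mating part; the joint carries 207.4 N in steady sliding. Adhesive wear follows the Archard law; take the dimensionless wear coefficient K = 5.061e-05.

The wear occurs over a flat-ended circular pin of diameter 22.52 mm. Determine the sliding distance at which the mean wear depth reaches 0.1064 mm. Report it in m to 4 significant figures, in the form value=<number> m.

Each operation carries full precision. Intermediate values are shown rounded; a lone final rounding: 4 significant digits.
Hardness H = 763.0 MPa = 7.630e+08 Pa.
Pin diameter d = 22.52 mm = 0.02252 m. Contact area A = π·d²/4 = π·(0.02252 m)²/4 = 3.983e-04 m².
Depth limit h_lim = 0.1064 mm = 1.064e-04 m.
SI base units throughout: W = 207.4 N, H = 7.630e+08 Pa, K = 5.061e-05.
Wearable volume V_lim = h_lim·A = 1.064e-04 · 3.983e-04 = 4.238e-08 m³.
Sliding life L = V_lim·H/(K·W) = 4.238e-08 · 7.630e+08 / (5.061e-05 · 207.4) = 3081 m.

value=3081 m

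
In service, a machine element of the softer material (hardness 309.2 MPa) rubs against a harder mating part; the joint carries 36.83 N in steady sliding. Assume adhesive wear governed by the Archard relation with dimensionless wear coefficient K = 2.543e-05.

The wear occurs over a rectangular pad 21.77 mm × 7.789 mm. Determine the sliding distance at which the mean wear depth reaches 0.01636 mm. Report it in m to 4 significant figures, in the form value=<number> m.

All working math maintains full float precision; intermediates are displayed rounded. Rounded once at the end to 4 significant digits.
Convert: Hardness H = 309.2 MPa = 3.092e+08 Pa.
Convert: Pad sides 21.77 mm × 7.789 mm = 0.02177 m × 0.007789 m. Contact area A = 0.02177 m × 0.007789 m = 1.696e-04 m².
Convert: Depth limit h_lim = 0.01636 mm = 1.636e-05 m.
Working in SI base units: W = 36.83 N, H = 3.092e+08 Pa, K = 2.543e-05.
At the depth limit, V_lim = h_lim·A = 1.636e-05 · 1.696e-04 = 2.774e-09 m³.
So the life L = V_lim·H/(K·W) = 2.774e-09 · 3.092e+08 / (2.543e-05 · 36.83) = 915.8 m.

value=915.8 m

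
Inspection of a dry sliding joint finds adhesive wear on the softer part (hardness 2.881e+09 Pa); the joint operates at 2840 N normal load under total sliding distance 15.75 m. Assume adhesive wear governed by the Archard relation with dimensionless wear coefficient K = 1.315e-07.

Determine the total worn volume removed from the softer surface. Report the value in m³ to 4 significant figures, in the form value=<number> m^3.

The intermediates are shown rounded, and every step maintains full float precision — one final rounding: four significant digits.
In SI base units, W = 2840 N, H = 2.881e+09 Pa, K = 1.315e-07.
Volume removed: V = K·W·L/H = 1.315e-07 · 2840 · 15.75 / 2.881e+09 = 2.042e-12 m³.

value=2.042e-12 m^3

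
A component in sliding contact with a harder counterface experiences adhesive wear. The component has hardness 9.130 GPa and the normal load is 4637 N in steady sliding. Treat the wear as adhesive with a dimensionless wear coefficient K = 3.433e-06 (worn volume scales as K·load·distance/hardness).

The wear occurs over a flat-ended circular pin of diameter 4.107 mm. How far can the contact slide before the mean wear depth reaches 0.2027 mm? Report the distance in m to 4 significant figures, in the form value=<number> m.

All working math runs at full float precision; the intermediates are shown rounded — a lone final rounding to 4 significant figures.
Hardness H = 9.130 GPa = 9.130e+09 Pa.
Pin diameter d = 4.107 mm = 0.004107 m. Contact area A = π·d²/4 = π·(0.004107 m)²/4 = 1.325e-05 m².
Depth limit h_lim = 0.2027 mm = 2.027e-04 m.
In SI base units: W = 4637 N, H = 9.130e+09 Pa, K = 3.433e-06.
At the depth limit, V_lim = h_lim·A = 2.027e-04 · 1.325e-05 = 2.685e-09 m³.
Inverting, life L = V_lim·H/(K·W) = 2.685e-09 · 9.130e+09 / (3.433e-06 · 4637) = 1540 m.

value=1540 m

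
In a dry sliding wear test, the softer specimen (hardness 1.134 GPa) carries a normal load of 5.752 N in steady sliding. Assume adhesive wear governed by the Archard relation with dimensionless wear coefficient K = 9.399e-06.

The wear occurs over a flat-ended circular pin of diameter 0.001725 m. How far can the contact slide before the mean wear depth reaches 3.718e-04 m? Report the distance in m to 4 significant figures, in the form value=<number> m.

value=1.823e+04 m

Intermediate values appear rounded, and all arithmetic carries full precision; rounded just once, at 4 significant figures.
Convert: Hardness H = 1.134 GPa = 1.134e+09 Pa.
Convert: Contact area A = π·d²/4 = π·(0.001725 m)²/4 = 2.337e-06 m².
Working in SI base units: W = 5.752 N, H = 1.134e+09 Pa, K = 9.399e-06.
Volume at the limit: V_lim = h_lim·A = 3.718e-04 · 2.337e-06 = 8.689e-10 m³.
Life L = V_lim·H/(K·W) = 8.689e-10 · 1.134e+09 / (9.399e-06 · 5.752) = 1.823e+04 m.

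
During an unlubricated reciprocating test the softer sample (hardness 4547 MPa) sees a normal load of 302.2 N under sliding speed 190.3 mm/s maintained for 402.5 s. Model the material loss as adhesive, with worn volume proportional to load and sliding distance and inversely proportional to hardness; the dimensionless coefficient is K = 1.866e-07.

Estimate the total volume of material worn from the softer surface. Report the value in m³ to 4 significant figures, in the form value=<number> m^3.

value=9.499e-13 m^3

The computation runs at full float precision — intermediate values appear rounded. Rounded just once: four significant digits.
Sliding speed v = 190.3 mm/s = 0.1903 m/s. Total distance L = v·t = 0.1903 m/s × 402.5 s = 76.60 m.
Hardness H = 4547 MPa = 4.547e+09 Pa.
In SI base units: W = 302.2 N, H = 4.547e+09 Pa, K = 1.866e-07.
Archard relation: V = K·W·L/H = 1.866e-07 · 302.2 · 76.60 / 4.547e+09 = 9.499e-13 m³.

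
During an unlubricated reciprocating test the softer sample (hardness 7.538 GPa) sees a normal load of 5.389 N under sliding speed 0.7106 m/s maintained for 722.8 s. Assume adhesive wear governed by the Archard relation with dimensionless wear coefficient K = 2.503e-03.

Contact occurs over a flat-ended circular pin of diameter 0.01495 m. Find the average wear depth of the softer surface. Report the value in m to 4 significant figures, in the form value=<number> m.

The computation maintains full precision, and displayed values are rounded, and one final rounding: four significant figures.
Distance L = v·t = 0.7106 m/s × 722.8 s = 513.6 m.
Hardness H = 7.538 GPa = 7.538e+09 Pa.
Contact area A = π·d²/4 = π·(0.01495 m)²/4 = 1.755e-04 m².
SI base units throughout: W = 5.389 N, H = 7.538e+09 Pa, K = 2.503e-03.
By Archard's law, V = K·W·L/H = 2.503e-03 · 5.389 · 513.6 / 7.538e+09 = 9.191e-10 m³.
Wear depth h = V/A = 9.191e-10 / 1.755e-04 = 5.236e-06 m.

value=5.236e-06 m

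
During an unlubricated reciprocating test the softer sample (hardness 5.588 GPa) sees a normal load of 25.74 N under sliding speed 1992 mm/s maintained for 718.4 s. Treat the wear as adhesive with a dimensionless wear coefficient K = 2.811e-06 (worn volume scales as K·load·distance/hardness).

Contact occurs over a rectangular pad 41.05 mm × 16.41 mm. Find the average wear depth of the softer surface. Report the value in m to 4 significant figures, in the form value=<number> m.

The computation maintains full precision; intermediate values are printed rounded; rounded once at the end: 4 significant figures.
Sliding speed v = 1992 mm/s = 1.992 m/s. Sliding distance L = v·t = 1.992 m/s × 718.4 s = 1431 m.
Hardness H = 5.588 GPa = 5.588e+09 Pa.
Pad sides 41.05 mm × 16.41 mm = 0.04105 m × 0.01641 m. Contact area A = 0.04105 m × 0.01641 m = 6.736e-04 m².
Working in SI base units: W = 25.74 N, H = 5.588e+09 Pa, K = 2.811e-06.
Archard relation: V = K·W·L/H = 2.811e-06 · 25.74 · 1431 / 5.588e+09 = 1.853e-11 m³.
Mean wear depth h = V/A = 1.853e-11 / 6.736e-04 = 2.751e-08 m.

value=2.751e-08 m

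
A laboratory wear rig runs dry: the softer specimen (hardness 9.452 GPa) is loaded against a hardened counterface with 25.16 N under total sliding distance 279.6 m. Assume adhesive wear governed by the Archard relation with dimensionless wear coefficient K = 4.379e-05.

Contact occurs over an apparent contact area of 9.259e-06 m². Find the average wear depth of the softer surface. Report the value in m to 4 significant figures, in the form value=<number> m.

value=3.520e-06 m

Intermediate values are shown rounded; all arithmetic keeps full float precision; rounded once at the end, at four significant figures.
Hardness H = 9.452 GPa = 9.452e+09 Pa.
Restated in SI base units: W = 25.16 N, H = 9.452e+09 Pa, K = 4.379e-05.
The Archard volume V = K·W·L/H = 4.379e-05 · 25.16 · 279.6 / 9.452e+09 = 3.259e-11 m³.
Wear depth h = V/A = 3.259e-11 / 9.259e-06 = 3.520e-06 m.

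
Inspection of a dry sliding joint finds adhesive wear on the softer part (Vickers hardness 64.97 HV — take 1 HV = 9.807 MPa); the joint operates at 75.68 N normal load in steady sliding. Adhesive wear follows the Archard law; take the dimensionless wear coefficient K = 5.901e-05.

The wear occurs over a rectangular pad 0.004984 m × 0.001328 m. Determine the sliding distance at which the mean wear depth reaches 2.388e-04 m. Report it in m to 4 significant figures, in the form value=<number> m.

value=225.5 m

Intermediate values are shown rounded, and all working math carries full float precision; rounded just once, at 4 significant digits.
Convert: Hardness H = 64.97 HV × 9.807 MPa/HV = 637.2 MPa = 6.372e+08 Pa.
Convert: Contact area A = 0.004984 m × 0.001328 m = 6.619e-06 m².
In SI base units, W = 75.68 N, H = 6.372e+08 Pa, K = 5.901e-05.
Volume at the limit: V_lim = h_lim·A = 2.388e-04 · 6.619e-06 = 1.581e-09 m³.
Inverting, life L = V_lim·H/(K·W) = 1.581e-09 · 6.372e+08 / (5.901e-05 · 75.68) = 225.5 m.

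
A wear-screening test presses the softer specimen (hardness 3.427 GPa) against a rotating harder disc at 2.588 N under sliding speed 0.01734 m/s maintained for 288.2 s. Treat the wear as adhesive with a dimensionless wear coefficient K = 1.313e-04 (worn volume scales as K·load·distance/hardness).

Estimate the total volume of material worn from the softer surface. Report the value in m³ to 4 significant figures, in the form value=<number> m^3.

value=4.955e-13 m^3

Each operation keeps full precision — displayed values are rounded, and a single final rounding, at four significant digits.
Convert: Sliding distance L = v·t = 0.01734 m/s × 288.2 s = 4.997 m.
Convert: Hardness H = 3.427 GPa = 3.427e+09 Pa.
SI base units throughout: W = 2.588 N, H = 3.427e+09 Pa, K = 1.313e-04.
Wear volume V = K·W·L/H = 1.313e-04 · 2.588 · 4.997 / 3.427e+09 = 4.955e-13 m³.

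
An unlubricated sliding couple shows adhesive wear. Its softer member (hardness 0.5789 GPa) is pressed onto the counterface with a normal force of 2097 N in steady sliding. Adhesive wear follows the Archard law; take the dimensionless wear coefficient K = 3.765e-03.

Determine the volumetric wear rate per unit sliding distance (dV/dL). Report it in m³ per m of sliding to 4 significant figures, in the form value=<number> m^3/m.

Printed values are rounded. Every step carries full precision; a single final rounding: 4 significant digits.
Convert: Hardness H = 0.5789 GPa = 5.789e+08 Pa.
Collected in SI base units: W = 2097 N, H = 5.789e+08 Pa, K = 3.765e-03.
Sliding wear rate dV/dL = K·W/H (independent of L): 3.765e-03 · 2097 / 5.789e+08 = 1.364e-08 m³/m.

value=1.364e-08 m^3/m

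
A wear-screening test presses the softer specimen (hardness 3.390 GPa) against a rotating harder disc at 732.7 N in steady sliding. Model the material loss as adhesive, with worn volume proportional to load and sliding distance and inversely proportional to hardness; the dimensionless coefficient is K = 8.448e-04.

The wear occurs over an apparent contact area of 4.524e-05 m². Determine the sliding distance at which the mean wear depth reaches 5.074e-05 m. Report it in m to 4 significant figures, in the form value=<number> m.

Every step runs at full precision, and shown intermediates are rounded, and rounded just once, at four significant digits.
Convert: Hardness H = 3.390 GPa = 3.390e+09 Pa.
Expressed in SI base units: W = 732.7 N, H = 3.390e+09 Pa, K = 8.448e-04.
Permissible volume V_lim = h_lim·A = 5.074e-05 · 4.524e-05 = 2.295e-09 m³.
Life L = V_lim·H/(K·W) = 2.295e-09 · 3.390e+09 / (8.448e-04 · 732.7) = 12.57 m.

value=12.57 m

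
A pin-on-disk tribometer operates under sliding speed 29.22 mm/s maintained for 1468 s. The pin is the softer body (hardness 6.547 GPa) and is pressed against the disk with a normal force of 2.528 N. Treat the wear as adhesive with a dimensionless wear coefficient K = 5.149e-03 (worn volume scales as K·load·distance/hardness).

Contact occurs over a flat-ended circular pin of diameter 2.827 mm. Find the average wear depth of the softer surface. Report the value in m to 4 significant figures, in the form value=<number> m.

All arithmetic carries full float precision — intermediates appear rounded; a lone final rounding: four significant digits.
Sliding speed v = 29.22 mm/s = 0.02922 m/s. Distance L = v·t = 0.02922 m/s × 1468 s = 42.89 m.
Hardness H = 6.547 GPa = 6.547e+09 Pa.
Pin diameter d = 2.827 mm = 0.002827 m. Contact area A = π·d²/4 = π·(0.002827 m)²/4 = 6.277e-06 m².
Expressed in SI base units: W = 2.528 N, H = 6.547e+09 Pa, K = 5.149e-03.
Wear volume V = K·W·L/H = 5.149e-03 · 2.528 · 42.89 / 6.547e+09 = 8.528e-11 m³.
Mean wear depth h = V/A = 8.528e-11 / 6.277e-06 = 1.359e-05 m.

value=1.359e-05 m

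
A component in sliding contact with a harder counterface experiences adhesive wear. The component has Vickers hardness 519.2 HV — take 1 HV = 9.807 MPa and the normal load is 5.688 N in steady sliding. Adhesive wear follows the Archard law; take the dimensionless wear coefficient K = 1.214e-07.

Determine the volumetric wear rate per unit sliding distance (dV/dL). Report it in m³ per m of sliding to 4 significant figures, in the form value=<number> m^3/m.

value=1.356e-16 m^3/m

Intermediates appear rounded, and each operation holds full precision; a lone final rounding, at 4 significant digits.
Hardness H = 519.2 HV × 9.807 MPa/HV = 5092 MPa = 5.092e+09 Pa.
Collected in SI base units: W = 5.688 N, H = 5.092e+09 Pa, K = 1.214e-07.
Wear rate dV/dL = K·W/H (independent of L): 1.214e-07 · 5.688 / 5.092e+09 = 1.356e-16 m³/m.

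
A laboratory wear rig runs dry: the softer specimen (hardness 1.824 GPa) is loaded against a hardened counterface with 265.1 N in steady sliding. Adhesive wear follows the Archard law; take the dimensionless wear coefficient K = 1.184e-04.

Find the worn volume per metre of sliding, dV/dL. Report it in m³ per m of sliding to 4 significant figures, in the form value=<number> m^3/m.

The intermediates are displayed rounded, and all arithmetic keeps exact precision, and rounded once at the end: four significant figures.
Convert: Hardness H = 1.824 GPa = 1.824e+09 Pa.
Working in SI base units: W = 265.1 N, H = 1.824e+09 Pa, K = 1.184e-04.
Rate of wear dV/dL = K·W/H (no L dependence): 1.184e-04 · 265.1 / 1.824e+09 = 1.721e-11 m³/m.

value=1.721e-11 m^3/m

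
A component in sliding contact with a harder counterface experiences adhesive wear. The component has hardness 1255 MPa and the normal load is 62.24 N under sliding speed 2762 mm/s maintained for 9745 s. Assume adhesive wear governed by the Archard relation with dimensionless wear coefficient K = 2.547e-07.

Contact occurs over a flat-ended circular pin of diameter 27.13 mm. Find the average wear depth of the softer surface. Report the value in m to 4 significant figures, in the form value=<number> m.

value=5.881e-07 m

The algebra holds full precision, and shown intermediates are rounded, and one final rounding: 4 significant figures.
Sliding speed v = 2762 mm/s = 2.762 m/s. Total distance L = v·t = 2.762 m/s × 9745 s = 2.692e+04 m.
Hardness H = 1255 MPa = 1.255e+09 Pa.
Pin diameter d = 27.13 mm = 0.02713 m. Contact area A = π·d²/4 = π·(0.02713 m)²/4 = 5.781e-04 m².
SI base units throughout: W = 62.24 N, H = 1.255e+09 Pa, K = 2.547e-07.
Volume removed: V = K·W·L/H = 2.547e-07 · 62.24 · 2.692e+04 / 1.255e+09 = 3.400e-10 m³.
Mean wear depth h = V/A = 3.400e-10 / 5.781e-04 = 5.881e-07 m.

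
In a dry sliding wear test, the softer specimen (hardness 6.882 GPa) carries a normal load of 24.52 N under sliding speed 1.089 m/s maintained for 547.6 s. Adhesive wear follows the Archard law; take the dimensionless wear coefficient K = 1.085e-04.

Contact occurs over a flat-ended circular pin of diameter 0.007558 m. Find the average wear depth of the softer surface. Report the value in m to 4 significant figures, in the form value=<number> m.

The intermediates are printed rounded — each operation holds exact precision. Rounded once at the end, at four significant figures.
Convert: Total distance L = v·t = 1.089 m/s × 547.6 s = 596.3 m.
Convert: Hardness H = 6.882 GPa = 6.882e+09 Pa.
Convert: Contact area A = π·d²/4 = π·(0.007558 m)²/4 = 4.486e-05 m².
In SI base units: W = 24.52 N, H = 6.882e+09 Pa, K = 1.085e-04.
Volume removed: V = K·W·L/H = 1.085e-04 · 24.52 · 596.3 / 6.882e+09 = 2.305e-10 m³.
Depth of wear h = V/A = 2.305e-10 / 4.486e-05 = 5.138e-06 m.

value=5.138e-06 m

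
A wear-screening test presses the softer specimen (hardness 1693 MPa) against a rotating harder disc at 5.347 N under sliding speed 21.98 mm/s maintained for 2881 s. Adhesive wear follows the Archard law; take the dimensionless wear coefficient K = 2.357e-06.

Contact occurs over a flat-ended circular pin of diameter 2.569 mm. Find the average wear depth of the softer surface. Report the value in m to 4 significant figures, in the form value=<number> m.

All arithmetic keeps full precision; the intermediates appear rounded; rounded just once, at 4 significant figures.
Convert: Sliding speed v = 21.98 mm/s = 0.02198 m/s. The distance L = v·t = 0.02198 m/s × 2881 s = 63.32 m.
Convert: Hardness H = 1693 MPa = 1.693e+09 Pa.
Convert: Pin diameter d = 2.569 mm = 0.002569 m. Contact area A = π·d²/4 = π·(0.002569 m)²/4 = 5.183e-06 m².
As SI base values: W = 5.347 N, H = 1.693e+09 Pa, K = 2.357e-06.
Worn volume V = K·W·L/H = 2.357e-06 · 5.347 · 63.32 / 1.693e+09 = 4.714e-13 m³.
Mean depth h = V/A = 4.714e-13 / 5.183e-06 = 9.094e-08 m.

value=9.094e-08 m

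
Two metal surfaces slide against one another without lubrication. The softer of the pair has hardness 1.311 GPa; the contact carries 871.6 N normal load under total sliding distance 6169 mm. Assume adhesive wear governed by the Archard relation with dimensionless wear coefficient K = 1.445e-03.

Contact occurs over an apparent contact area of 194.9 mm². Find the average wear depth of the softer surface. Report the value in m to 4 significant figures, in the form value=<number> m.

value=3.041e-05 m

The algebra carries full float precision — the intermediates are printed rounded, and a lone final rounding: 4 significant digits.
Distance L = 6169 mm = 6.169 m.
Hardness H = 1.311 GPa = 1.311e+09 Pa.
Contact area A = 194.9 mm² = 1.949e-04 m².
In SI base units, W = 871.6 N, H = 1.311e+09 Pa, K = 1.445e-03.
Worn volume V = K·W·L/H = 1.445e-03 · 871.6 · 6.169 / 1.311e+09 = 5.926e-09 m³.
Depth h = V/A = 5.926e-09 / 1.949e-04 = 3.041e-05 m.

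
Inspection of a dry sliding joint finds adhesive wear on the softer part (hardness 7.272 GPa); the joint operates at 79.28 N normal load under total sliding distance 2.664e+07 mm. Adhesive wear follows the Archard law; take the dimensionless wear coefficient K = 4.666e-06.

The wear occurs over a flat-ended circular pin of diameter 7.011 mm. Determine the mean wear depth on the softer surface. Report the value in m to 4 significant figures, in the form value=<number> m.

value=3.510e-05 m

Shown intermediates are rounded, and the algebra runs at full float precision — one final rounding: 4 significant figures.
Convert: Sliding distance L = 2.664e+07 mm = 2.664e+04 m.
Convert: Hardness H = 7.272 GPa = 7.272e+09 Pa.
Convert: Pin diameter d = 7.011 mm = 0.007011 m. Contact area A = π·d²/4 = π·(0.007011 m)²/4 = 3.861e-05 m².
Restated in SI base units: W = 79.28 N, H = 7.272e+09 Pa, K = 4.666e-06.
By Archard's law, V = K·W·L/H = 4.666e-06 · 79.28 · 2.664e+04 / 7.272e+09 = 1.355e-09 m³.
Depth h = V/A = 1.355e-09 / 3.861e-05 = 3.510e-05 m.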